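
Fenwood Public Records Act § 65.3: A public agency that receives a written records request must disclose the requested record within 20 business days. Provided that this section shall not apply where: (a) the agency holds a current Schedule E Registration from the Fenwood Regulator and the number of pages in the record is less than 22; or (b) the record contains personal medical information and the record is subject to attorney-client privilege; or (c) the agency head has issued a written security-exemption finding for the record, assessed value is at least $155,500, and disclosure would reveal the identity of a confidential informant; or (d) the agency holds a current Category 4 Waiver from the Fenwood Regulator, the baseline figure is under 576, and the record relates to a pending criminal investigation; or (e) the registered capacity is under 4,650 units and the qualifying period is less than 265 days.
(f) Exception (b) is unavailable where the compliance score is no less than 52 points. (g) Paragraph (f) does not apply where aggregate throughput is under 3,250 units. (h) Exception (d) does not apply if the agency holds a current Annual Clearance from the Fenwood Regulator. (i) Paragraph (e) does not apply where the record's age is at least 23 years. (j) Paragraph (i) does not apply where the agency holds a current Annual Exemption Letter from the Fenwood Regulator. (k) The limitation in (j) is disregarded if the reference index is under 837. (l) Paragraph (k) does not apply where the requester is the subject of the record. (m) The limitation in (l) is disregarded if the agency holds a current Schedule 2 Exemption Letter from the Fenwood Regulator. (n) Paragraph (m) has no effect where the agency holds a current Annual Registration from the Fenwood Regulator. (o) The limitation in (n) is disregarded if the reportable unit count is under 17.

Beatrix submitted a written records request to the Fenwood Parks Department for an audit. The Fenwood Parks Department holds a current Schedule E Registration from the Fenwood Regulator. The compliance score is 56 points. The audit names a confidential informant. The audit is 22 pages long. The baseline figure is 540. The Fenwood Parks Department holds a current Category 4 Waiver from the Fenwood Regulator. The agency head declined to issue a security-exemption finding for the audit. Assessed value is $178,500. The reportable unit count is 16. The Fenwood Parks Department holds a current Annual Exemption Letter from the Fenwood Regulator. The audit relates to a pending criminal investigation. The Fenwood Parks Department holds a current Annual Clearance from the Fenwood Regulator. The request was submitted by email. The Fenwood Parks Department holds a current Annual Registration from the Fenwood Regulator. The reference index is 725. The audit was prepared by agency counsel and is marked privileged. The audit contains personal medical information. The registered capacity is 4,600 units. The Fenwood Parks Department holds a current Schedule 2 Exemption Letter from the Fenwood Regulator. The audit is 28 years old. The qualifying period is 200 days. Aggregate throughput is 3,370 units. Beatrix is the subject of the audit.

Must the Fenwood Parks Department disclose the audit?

Yes — the Fenwood Parks Department must disclose the audit.

Exception (a) requires that the number of pages in the record is less than 22; but the number of pages in the record is 22, not less than 22, so (a) is unavailable.
Exception (b): the audit contains personal medical information; the audit is privileged — every condition holds. Turning to paragraphs (f)–(g): (f) operates against (b): the compliance score is 56 points, meeting the 52 points threshold. (g) is not triggered (aggregate throughput is 3,370 units, not under 3,250 units), so (f) stands. (b) is therefore removed.
Exception (c) requires that the agency head has issued a written security-exemption finding for the record; but the agency head declined to issue a security-exemption finding, so (c) is unavailable.
Exception (d) is satisfied on its face — a current Category 4 Waiver is held; the baseline figure is 540, under the 576 limit; the audit relates to a pending investigation. However, paragraph (h) must be considered: (h) operates against (d): a current Annual Clearance is held. So (d) is unavailable.
Exception (e) is satisfied on its face — the registered capacity is 4,600 units, under the 4,650 units limit; the qualifying period is 200 days, less than the 265 days limit. But applying paragraphs (i)–(o): (i) operates against (e): the record's age is 28 years, meeting the 23 years threshold. (j) is triggered (a current Annual Exemption Letter is held), but is displaced by (k): (k) operates against (j): the reference index is 725, under the 837 limit. (l) would limit (k) — Beatrix is the subject of the audit — but (m) sets (l) aside: (m) is engaged — a current Schedule 2 Exemption Letter is held. (n) is triggered (a current Annual Registration is held), but yields to (o): (o) operates — the reportable unit count is 16, under the 17 limit. So (e) is unavailable.
Every exception is unavailable, so the rule governs.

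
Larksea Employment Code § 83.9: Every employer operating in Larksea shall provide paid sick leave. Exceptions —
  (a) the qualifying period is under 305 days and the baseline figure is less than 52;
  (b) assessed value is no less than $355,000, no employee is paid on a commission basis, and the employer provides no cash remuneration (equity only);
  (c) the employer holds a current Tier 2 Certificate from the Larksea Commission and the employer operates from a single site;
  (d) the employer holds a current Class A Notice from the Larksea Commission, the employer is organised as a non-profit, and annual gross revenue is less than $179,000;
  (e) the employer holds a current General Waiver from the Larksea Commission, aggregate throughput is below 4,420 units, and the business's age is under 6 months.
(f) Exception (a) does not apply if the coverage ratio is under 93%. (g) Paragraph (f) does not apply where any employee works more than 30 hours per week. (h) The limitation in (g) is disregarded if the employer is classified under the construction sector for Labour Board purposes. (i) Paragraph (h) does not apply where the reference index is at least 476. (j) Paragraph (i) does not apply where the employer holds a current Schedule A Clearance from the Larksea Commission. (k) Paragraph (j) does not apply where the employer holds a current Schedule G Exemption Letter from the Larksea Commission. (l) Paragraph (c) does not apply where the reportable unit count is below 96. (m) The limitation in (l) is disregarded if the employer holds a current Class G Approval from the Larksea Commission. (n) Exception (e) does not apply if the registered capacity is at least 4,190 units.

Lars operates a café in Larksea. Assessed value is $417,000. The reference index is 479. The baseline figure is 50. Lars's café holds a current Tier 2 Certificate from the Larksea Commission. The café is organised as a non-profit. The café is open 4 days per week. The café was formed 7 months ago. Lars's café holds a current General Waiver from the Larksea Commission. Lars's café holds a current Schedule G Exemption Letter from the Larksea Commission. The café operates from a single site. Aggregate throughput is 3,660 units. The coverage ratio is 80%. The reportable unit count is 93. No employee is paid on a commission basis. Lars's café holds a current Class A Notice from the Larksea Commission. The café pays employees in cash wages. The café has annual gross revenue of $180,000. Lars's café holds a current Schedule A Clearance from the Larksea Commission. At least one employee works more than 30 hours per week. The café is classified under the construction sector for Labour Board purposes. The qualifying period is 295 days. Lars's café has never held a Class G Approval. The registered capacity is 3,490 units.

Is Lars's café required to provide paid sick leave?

No — exception (a) applies; Lars's café is not required to provide paid sick leave.

All of (a)'s requirements are met (the qualifying period is 295 days, under the 305 days limit; the baseline figure is 50, less than the 52 limit). Applying paragraphs (f)–(k): (f) applies (the coverage ratio is 80%, under the 93% limit), but is displaced by (g): (g) operates against (f): at least one employee exceeds 30 hours/week. (h) would limit (g) — the café is classified under the construction sector — but (i) sets (h) aside: (i) is engaged — the reference index is 479, meeting the 476 threshold. (j) would limit (i) — a current Schedule A Clearance is held — but (k) sets (j) aside: (k) applies — a current Schedule G Exemption Letter is held. Exception (a) stands.
Exception (b) fails — employees are paid cash wages.
Exception (c)'s conditions are all satisfied: a current Tier 2 Certificate is held; the employer operates from a single site. But applying paragraphs (l)–(m): (l) operates against (c): the reportable unit count is 93, below the 96 limit. (m), which would lift (l), is not triggered — no current Class G Approval is held. Exception (c) does not apply.
Exception (d) requires that annual gross revenue is less than $179,000; but annual gross revenue is $180,000, not less than $179,000, so (d) is unavailable.
Exception (e) requires that the business's age is under 6 months; but the business's age is 7 months, not under 6 months, so (e) is unavailable.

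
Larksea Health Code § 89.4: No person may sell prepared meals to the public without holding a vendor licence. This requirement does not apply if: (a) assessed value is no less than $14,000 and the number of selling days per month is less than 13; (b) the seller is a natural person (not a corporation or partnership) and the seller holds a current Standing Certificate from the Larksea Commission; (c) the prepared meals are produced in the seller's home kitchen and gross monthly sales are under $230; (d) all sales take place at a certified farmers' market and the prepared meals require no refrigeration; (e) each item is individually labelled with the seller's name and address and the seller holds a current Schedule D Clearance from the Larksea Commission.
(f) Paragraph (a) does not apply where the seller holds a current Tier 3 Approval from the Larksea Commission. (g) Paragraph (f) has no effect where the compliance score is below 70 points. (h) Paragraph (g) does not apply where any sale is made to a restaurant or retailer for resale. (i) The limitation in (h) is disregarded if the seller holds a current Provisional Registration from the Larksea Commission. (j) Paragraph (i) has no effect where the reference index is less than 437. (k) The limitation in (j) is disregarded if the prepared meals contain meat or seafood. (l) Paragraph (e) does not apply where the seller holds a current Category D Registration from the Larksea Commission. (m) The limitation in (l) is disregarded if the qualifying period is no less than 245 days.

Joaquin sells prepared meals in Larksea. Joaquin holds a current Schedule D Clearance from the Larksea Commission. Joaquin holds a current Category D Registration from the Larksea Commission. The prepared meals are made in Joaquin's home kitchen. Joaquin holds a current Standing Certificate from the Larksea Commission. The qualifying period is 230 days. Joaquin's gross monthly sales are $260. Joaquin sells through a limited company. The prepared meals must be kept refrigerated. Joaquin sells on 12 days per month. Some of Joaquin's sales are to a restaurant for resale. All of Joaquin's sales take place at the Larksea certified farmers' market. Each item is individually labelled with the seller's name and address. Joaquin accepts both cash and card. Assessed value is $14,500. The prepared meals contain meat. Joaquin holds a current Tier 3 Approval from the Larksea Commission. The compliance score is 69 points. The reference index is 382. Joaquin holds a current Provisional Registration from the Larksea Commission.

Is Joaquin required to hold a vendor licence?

Exception (a): assessed value is $14,500, meeting the $14,000 threshold; the number of selling days per month is 12, less than the 13 limit — every condition holds. Applying paragraphs (f)–(k): (f) would limit (a) — a current Tier 3 Approval is held — but (g) sets (f) aside: (g) operates against (f): the compliance score is 69 points, below the 70 points limit. (h) applies (some sales are to a restaurant for resale), but is itself disapplied by (i): (i) operates against (h): a current Provisional Registration is held. (j) is triggered (the reference index is 382, less than the 437 limit), but is overridden by (k): (k) operates — the prepared meals contain meat. (a) remains available.
Exception (b) requires that the seller is a natural person (not a corporation or partnership); but the seller operates through a limited company, so (b) is unavailable.
Exception (c) does not apply: gross monthly sales are $260, not under $230.
Exception (d) fails — the prepared meals require refrigeration.
Exception (e)'s conditions are all satisfied: items are individually labelled; a current Schedule D Clearance is held. But applying paragraphs (l)–(m): (l) applies — a current Category D Registration is held. (m) does not operate here (the qualifying period is 230 days, short of 245 days), so (l) stands. (e) is therefore removed.

No — exception (a) applies; Joaquin is not required to hold a vendor licence.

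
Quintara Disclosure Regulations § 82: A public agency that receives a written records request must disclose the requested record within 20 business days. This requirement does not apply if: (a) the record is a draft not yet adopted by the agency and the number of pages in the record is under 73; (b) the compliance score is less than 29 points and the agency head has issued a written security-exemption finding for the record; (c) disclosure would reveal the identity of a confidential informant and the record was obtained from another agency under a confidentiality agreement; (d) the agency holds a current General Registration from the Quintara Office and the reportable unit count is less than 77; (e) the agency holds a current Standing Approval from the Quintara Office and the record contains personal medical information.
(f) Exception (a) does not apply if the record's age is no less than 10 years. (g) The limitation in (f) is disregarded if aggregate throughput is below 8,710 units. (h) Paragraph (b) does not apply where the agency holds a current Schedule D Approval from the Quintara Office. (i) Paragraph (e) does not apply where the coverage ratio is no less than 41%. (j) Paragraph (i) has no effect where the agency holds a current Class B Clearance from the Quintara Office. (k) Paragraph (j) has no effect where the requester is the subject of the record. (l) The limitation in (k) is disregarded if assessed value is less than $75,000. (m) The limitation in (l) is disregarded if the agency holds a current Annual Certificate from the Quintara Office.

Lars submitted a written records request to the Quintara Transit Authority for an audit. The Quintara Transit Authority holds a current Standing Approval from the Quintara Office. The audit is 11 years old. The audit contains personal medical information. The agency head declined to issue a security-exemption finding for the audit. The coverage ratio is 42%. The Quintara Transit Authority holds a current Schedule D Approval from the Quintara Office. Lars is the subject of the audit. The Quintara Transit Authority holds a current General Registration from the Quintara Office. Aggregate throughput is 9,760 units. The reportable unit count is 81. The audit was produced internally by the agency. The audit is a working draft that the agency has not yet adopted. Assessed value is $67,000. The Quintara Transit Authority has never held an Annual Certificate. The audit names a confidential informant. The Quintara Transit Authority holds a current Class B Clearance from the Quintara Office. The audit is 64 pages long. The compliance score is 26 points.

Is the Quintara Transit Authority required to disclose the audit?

No — exception (e) applies; the Quintara Transit Authority is not required to disclose the audit.

Exception (a): the audit is an unadopted draft; the number of pages in the record is 64, under the 73 limit — every condition holds. However, paragraphs (f)–(g) must be considered: (f) operates — the record's age is 11 years, meeting the 10 years threshold. (g) does not operate here (aggregate throughput is 9,760 units, not below 8,710 units), so (f) stands. So (a) is unavailable.
Exception (b) does not apply: the agency head declined to issue a security-exemption finding.
Exception (c) fails — the audit was produced internally.
Exception (d) requires that the reportable unit count is less than 77; but the reportable unit count is 81, not less than 77, so (d) is unavailable.
Exception (e)'s conditions are all satisfied: a current Standing Approval is held; the audit contains personal medical information. Considering the limiting provisions: (i) operates (the coverage ratio is 42%, meeting the 41% threshold), but is overridden by (j): (j) operates against (i): a current Class B Clearance is held. (k) operates (Lars is the subject of the audit), but is displaced by (l): (l) operates — assessed value is $67,000, less than the $75,000 limit. (m) does not operate here (there is no Annual Certificate in force), so (l) stands. Exception (e) stands.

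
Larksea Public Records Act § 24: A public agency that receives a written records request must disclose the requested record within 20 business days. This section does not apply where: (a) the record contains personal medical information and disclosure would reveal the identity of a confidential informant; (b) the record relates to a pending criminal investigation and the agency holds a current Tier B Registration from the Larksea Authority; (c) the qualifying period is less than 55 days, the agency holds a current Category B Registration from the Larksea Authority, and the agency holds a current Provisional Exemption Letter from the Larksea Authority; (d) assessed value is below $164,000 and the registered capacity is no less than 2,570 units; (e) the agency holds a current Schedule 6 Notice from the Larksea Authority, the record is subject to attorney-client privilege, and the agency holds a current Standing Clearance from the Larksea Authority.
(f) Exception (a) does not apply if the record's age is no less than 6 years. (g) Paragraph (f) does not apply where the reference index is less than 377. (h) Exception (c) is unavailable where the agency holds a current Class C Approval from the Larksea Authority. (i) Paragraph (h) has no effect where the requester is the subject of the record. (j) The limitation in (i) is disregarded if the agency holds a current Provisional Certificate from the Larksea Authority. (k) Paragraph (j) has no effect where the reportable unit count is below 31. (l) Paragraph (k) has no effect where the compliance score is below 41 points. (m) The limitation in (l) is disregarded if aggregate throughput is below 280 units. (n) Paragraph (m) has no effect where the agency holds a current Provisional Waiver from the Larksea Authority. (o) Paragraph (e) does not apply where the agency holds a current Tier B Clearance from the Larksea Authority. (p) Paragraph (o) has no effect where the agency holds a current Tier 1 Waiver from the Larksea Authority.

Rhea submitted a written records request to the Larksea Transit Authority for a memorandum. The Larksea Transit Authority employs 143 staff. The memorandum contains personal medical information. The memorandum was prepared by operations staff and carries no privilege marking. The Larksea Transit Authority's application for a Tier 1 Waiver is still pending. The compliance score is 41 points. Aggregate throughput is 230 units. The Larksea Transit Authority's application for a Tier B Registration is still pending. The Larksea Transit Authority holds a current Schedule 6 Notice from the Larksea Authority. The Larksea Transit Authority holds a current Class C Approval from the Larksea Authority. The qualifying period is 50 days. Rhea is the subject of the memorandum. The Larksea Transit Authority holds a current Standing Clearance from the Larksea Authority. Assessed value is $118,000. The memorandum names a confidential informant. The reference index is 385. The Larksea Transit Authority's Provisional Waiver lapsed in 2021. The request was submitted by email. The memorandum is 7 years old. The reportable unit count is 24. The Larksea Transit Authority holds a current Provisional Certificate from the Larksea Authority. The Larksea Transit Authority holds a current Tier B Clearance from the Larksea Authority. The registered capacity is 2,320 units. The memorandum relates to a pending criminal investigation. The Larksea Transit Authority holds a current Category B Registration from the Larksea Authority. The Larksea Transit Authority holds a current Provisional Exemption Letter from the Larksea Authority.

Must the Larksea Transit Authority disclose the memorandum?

No — exception (c) applies; the Larksea Transit Authority is not required to disclose the memorandum.

All of (a)'s requirements are met (the memorandum contains personal medical information; the memorandum names a confidential informant). However, paragraphs (f)–(g) must be considered: (f) is engaged — the record's age is 7 years, meeting the 6 years threshold. (g) does not operate here (the reference index is 385, not less than 377), so (f) stands. So (a) is unavailable.
Exception (b) does not apply: there is no Tier B Registration in force.
Exception (c)'s conditions are all satisfied: the qualifying period is 50 days, less than the 55 days limit; a current Category B Registration is held; a current Provisional Exemption Letter is held. Under paragraphs (h)–(n): (h) operates (a current Class C Approval is held), but is displaced by (i): (i) operates against (h): Rhea is the subject of the memorandum. (j) would limit (i) — a current Provisional Certificate is held — but (k) sets (j) aside: (k) is engaged — the reportable unit count is 24, below the 31 limit. (l) is not engaged (the compliance score is 41 points, not below 41 points), so (k) stands. (c) remains available.
Exception (d) requires that the registered capacity is no less than 2,570 units; but the registered capacity is 2,320 units, short of 2,570 units, so (d) is unavailable.
Exception (e) fails — the memorandum carries no privilege marking.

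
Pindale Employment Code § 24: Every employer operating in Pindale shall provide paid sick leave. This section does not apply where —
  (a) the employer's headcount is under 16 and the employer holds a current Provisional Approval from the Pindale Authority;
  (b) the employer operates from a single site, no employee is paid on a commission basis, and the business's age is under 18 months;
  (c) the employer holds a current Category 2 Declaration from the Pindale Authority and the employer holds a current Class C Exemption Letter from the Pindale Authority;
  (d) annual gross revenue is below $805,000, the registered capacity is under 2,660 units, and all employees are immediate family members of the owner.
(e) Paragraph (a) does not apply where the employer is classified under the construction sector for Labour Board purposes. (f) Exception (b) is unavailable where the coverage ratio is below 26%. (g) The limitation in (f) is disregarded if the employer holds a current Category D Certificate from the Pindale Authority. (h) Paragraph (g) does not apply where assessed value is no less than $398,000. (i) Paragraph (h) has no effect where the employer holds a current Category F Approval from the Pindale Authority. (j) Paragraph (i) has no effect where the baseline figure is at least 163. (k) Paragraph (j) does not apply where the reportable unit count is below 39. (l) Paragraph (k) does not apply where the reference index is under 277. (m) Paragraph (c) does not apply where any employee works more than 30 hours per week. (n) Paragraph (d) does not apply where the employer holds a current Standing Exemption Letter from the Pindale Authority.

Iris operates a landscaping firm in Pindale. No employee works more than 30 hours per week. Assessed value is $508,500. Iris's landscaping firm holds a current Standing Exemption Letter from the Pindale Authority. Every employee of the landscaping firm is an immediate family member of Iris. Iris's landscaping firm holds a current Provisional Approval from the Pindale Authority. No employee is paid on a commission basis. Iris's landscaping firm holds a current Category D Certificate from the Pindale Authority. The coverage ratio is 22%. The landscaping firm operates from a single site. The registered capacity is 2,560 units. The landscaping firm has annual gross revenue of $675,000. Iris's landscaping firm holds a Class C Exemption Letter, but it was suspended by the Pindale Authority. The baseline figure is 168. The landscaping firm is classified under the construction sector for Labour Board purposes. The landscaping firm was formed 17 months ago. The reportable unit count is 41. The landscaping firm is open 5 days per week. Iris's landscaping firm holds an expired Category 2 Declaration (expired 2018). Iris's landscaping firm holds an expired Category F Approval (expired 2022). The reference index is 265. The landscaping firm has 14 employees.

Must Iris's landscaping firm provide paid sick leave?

Exception (a): the employer's headcount is 14, under the 16 limit; a current Provisional Approval is held — every condition holds. However, paragraph (e) must be considered: (e) operates against (a): the landscaping firm is classified under the construction sector. Exception (a) does not apply.
All of (b)'s requirements are met (the employer operates from a single site; no employee is paid on commission; the business's age is 17 months, under the 18 months limit). Turning to paragraphs (f)–(l): (f) operates against (b): the coverage ratio is 22%, below the 26% limit. (g) operates (a current Category D Certificate is held), but is displaced by (h): (h) operates against (g): assessed value is $508,500, meeting the $398,000 threshold. (i) is not triggered (there is no Category F Approval in force), so (h) stands. So (b) is unavailable.
Exception (c) does not apply: the Category 2 Declaration is not current.
Exception (d): annual gross revenue is $675,000, below the $805,000 limit; the registered capacity is 2,560 units, under the 2,660 units limit; every employee is an immediate family member — every condition holds. However, paragraph (n) must be considered: (n) is triggered — a current Standing Exemption Letter is held. Exception (d) does not apply.
No exception is made out. Iris's landscaping firm falls within the general rule.

Yes — Iris's landscaping firm must provide paid sick leave.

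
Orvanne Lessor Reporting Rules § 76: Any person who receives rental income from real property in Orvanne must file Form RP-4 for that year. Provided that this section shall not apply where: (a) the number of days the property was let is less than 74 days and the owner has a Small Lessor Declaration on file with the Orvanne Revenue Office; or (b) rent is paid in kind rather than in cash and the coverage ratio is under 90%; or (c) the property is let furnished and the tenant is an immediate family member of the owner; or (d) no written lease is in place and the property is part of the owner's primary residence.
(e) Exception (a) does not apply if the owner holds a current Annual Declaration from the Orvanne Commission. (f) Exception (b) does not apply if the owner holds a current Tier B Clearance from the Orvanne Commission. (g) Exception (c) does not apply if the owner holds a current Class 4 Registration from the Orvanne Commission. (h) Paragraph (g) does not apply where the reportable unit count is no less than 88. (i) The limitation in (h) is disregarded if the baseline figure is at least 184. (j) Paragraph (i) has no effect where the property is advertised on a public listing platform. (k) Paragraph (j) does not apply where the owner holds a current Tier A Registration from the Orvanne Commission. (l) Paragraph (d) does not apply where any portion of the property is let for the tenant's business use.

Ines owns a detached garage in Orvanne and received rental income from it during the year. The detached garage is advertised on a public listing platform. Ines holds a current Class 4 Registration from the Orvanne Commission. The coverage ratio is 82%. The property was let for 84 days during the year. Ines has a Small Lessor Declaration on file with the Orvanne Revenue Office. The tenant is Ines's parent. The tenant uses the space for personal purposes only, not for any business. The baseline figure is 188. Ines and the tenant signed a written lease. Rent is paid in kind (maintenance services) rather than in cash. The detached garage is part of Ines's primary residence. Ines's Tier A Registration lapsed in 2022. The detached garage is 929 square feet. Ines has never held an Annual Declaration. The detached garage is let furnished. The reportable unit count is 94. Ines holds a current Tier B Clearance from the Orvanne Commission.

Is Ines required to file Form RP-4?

No — exception (c) applies; Ines is not required to file Form RP-4.

Exception (a) fails — the number of days the property was let is 84 days, not less than 74 days.
All of (b)'s requirements are met (rent is paid in kind; the coverage ratio is 82%, under the 90% limit). But: (f) operates against (b): a current Tier B Clearance is held. So (b) is unavailable.
Exception (c)'s conditions are all satisfied: the property is let furnished; the tenant is an immediate family member. Under paragraphs (g)–(k): (g) applies (a current Class 4 Registration is held), but yields to (h): (h) operates against (g): the reportable unit count is 94, meeting the 88 threshold. (i) would limit (h) — the baseline figure is 188, meeting the 184 threshold — but (j) sets (i) aside: (j) applies — the property is publicly advertised. (k), which would lift (j), is not triggered — no current Tier A Registration is held. So (c) applies.
Exception (d) requires that no written lease is in place; but a written lease is in place, so (d) is unavailable.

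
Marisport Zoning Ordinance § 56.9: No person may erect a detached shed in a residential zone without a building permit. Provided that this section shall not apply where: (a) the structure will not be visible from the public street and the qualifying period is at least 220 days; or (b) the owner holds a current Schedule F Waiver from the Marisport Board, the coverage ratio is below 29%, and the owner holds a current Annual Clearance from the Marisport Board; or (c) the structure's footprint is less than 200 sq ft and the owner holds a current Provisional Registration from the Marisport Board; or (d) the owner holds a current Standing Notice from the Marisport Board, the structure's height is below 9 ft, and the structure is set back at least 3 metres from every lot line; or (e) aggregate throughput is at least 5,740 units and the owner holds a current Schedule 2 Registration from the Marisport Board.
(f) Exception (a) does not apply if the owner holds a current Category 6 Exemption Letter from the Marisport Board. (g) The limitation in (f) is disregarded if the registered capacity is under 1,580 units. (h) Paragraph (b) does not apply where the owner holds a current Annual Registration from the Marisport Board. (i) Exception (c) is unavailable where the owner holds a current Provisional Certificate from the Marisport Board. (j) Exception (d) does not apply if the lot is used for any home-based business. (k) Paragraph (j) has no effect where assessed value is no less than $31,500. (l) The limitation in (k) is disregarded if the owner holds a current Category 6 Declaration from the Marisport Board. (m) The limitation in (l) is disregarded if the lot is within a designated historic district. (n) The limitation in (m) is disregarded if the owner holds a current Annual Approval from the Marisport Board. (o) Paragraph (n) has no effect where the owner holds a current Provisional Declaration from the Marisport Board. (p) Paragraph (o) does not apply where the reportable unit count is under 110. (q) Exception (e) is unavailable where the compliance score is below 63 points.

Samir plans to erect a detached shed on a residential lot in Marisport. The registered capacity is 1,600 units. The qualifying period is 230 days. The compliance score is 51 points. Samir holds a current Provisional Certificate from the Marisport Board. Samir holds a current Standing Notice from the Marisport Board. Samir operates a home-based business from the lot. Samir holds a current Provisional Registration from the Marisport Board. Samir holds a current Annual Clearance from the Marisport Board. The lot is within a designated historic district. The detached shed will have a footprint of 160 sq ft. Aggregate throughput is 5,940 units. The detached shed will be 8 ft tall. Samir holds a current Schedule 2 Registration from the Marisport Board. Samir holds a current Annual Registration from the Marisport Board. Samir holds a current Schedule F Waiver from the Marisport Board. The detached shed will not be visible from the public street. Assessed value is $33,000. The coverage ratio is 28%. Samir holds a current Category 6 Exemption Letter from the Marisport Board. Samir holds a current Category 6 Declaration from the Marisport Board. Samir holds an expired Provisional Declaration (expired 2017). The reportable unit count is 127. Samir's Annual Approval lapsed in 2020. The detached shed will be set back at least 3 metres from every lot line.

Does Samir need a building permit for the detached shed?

Exception (a)'s conditions are all satisfied: the structure will not be visible from the street; the qualifying period is 230 days, meeting the 220 days threshold. Turning to paragraphs (f)–(g): (f) applies — a current Category 6 Exemption Letter is held. (g) does not operate here (the registered capacity is 1,600 units, not under 1,580 units), so (f) stands. Exception (a) does not apply.
Exception (b): a current Schedule F Waiver is held; the coverage ratio is 28%, below the 29% limit; a current Annual Clearance is held — every condition holds. However, paragraph (h) must be considered: (h) applies — a current Annual Registration is held. (b) is therefore removed.
Exception (c): the structure's footprint is 160 sq ft, less than the 200 sq ft limit; a current Provisional Registration is held — every condition holds. However, paragraph (i) must be considered: (i) operates against (c): a current Provisional Certificate is held. Exception (c) does not apply.
All of (d)'s requirements are met (a current Standing Notice is held; the structure's height is 8 ft, below the 9 ft limit; the setback is at least 3 m on every side). As to paragraphs (j)–(p): (j) is engaged (a home-based business operates on the lot), but is displaced by (k): (k) operates — assessed value is $33,000, meeting the $31,500 threshold. (l) would limit (k) — a current Category 6 Declaration is held — but (m) sets (l) aside: (m) is triggered — the lot is in a historic district. (n), which would lift (m), is not engaged — there is no Annual Approval in force. (d) remains available.
Exception (e) is satisfied on its face — aggregate throughput is 5,940 units, meeting the 5,740 units threshold; a current Schedule 2 Registration is held. However, paragraph (q) must be considered: (q) applies — the compliance score is 51 points, below the 63 points limit. Exception (e) does not apply.

No — exception (d) applies; Samir does not need a building permit.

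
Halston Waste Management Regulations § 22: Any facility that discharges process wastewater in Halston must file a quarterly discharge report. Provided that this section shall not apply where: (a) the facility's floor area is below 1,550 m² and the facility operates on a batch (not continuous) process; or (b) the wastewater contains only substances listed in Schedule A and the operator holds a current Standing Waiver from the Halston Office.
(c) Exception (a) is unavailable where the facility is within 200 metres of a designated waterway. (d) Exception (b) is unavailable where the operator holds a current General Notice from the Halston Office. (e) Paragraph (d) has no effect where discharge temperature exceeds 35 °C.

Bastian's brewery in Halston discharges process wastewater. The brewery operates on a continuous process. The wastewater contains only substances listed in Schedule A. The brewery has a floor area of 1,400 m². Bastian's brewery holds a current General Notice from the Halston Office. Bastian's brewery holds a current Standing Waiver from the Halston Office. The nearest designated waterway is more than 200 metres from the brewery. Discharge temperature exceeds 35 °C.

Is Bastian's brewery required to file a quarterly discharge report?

Exception (a) fails — the facility operates on a continuous process.
Exception (b)'s conditions are all satisfied: the wastewater is Schedule-A-only; a current Standing Waiver is held. Considering the limiting provisions: (d) would limit (b) — a current General Notice is held — but (e) sets (d) aside: (e) applies — discharge temperature exceeds 35 °C. Exception (b) stands.

No — exception (b) applies; Bastian's brewery is not required to file a quarterly discharge report.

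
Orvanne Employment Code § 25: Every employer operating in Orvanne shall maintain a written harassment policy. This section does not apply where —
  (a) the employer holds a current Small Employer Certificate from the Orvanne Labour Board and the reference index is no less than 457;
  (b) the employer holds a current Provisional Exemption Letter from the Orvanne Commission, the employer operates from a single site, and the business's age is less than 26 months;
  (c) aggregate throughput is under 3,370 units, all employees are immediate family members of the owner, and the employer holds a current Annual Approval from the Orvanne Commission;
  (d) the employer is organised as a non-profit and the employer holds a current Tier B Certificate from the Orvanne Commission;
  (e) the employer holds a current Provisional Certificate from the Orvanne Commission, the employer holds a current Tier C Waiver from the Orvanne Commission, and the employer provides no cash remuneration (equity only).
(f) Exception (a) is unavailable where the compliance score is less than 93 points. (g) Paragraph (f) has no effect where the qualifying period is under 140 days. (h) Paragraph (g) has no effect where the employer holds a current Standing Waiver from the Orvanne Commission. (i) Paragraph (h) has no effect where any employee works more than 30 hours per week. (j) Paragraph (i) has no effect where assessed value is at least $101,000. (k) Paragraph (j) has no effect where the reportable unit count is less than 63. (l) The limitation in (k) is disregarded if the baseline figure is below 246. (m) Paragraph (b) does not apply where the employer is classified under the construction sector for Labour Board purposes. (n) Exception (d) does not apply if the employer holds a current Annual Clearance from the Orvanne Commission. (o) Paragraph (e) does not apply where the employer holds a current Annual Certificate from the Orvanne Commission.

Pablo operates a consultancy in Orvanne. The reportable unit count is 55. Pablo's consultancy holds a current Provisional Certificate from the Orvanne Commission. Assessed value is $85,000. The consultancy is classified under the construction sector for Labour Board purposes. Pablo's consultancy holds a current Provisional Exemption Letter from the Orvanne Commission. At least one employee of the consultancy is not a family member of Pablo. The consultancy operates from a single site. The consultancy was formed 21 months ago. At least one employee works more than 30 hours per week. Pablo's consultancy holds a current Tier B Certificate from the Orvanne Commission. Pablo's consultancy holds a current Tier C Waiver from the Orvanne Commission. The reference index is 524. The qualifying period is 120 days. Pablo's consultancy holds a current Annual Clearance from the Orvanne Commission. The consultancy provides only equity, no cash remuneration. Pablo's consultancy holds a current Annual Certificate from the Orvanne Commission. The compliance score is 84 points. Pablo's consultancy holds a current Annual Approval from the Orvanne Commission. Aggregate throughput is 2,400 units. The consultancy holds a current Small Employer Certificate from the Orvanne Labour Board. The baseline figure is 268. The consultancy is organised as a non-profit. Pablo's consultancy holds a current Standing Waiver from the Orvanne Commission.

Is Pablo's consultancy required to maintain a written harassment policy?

No — exception (a) applies; Pablo's consultancy is not required to maintain a written harassment policy.

Exception (a)'s conditions are all satisfied: a current Small Employer Certificate is held; the reference index is 524, meeting the 457 threshold. Considering the limiting provisions: (f) would limit (a) — the compliance score is 84 points, less than the 93 points limit — but (g) sets (f) aside: (g) operates against (f): the qualifying period is 120 days, under the 140 days limit. (h) would limit (g) — a current Standing Waiver is held — but (i) sets (h) aside: (i) operates against (h): at least one employee exceeds 30 hours/week. (j) is not triggered (assessed value is $85,000, short of $101,000), so (i) stands. (a) remains available.
All of (b)'s requirements are met (a current Provisional Exemption Letter is held; the employer operates from a single site; the business's age is 21 months, less than the 26 months limit). Turning to paragraph (m): (m) is triggered — the consultancy is classified under the construction sector. So (b) is unavailable.
Exception (c) fails — at least one employee is not a family member.
All of (d)'s requirements are met (the employer is a non-profit; a current Tier B Certificate is held). But applying paragraph (n): (n) applies — a current Annual Clearance is held. (d) is therefore removed.
Exception (e) is satisfied on its face — a current Provisional Certificate is held; a current Tier C Waiver is held; remuneration is equity-only. Turning to paragraph (o): (o) operates against (e): a current Annual Certificate is held. Exception (e) does not apply.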